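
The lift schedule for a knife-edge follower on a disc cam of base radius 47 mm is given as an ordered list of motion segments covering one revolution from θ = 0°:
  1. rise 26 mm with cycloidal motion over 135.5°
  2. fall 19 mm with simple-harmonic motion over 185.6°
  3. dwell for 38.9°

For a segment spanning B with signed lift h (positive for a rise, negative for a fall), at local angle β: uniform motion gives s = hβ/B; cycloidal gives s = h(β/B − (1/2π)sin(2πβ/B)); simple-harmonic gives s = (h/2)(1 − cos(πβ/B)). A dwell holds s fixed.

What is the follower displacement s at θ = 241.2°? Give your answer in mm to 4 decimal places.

seg 1 [0°–135.5°] cycloidal, h=26: full span → s += 26 → s = 26.0000
seg 2 [135.5°–321.1°] simple-harmonic, h=-19: θ=241.2° here. β=105.7, B=185.6. -19/2·(1 − cos(π·0.5695)) = -11.5579 → s = 14.4421

14.4421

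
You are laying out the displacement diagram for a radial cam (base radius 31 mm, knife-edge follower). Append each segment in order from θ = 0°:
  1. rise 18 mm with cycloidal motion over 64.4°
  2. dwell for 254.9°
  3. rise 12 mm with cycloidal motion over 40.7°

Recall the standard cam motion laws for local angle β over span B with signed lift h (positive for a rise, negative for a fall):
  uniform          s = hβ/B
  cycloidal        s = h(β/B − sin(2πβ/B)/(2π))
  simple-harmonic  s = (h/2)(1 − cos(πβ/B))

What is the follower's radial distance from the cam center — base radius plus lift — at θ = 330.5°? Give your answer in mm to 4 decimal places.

seg 1 [0°–64.4°] cycloidal, h=18: full span → s += 18 → s = 18.0000
seg 2 [64.4°–319.3°] dwell: s stays 18.0000
seg 3 [319.3°–360°] cycloidal, h=12: θ=330.5° here. β=11.2, B=40.7. 12·(0.2752 − sin(2π·0.2752)/(2π)) = 1.4162 → s = 19.4162
radial distance = base radius + s = 31 + 19.4162 = 50.4162

50.4162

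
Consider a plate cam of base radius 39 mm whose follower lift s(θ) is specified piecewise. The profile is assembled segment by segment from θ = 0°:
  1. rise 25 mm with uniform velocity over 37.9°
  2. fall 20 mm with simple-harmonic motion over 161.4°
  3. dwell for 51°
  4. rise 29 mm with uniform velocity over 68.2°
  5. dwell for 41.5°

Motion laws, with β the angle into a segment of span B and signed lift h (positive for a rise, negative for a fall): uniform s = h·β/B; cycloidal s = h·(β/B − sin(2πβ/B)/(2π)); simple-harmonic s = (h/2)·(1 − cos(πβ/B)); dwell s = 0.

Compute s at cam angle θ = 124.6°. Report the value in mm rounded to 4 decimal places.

seg 1 [0°–37.9°] uniform, h=25: full span → s += 25 → s = 25.0000
seg 2 [37.9°–199.3°] simple-harmonic, h=-20: θ=124.6° here. β=86.7, B=161.4. -20/2·(1 − cos(π·0.5372)) = -11.1652 → s = 13.8348

13.8348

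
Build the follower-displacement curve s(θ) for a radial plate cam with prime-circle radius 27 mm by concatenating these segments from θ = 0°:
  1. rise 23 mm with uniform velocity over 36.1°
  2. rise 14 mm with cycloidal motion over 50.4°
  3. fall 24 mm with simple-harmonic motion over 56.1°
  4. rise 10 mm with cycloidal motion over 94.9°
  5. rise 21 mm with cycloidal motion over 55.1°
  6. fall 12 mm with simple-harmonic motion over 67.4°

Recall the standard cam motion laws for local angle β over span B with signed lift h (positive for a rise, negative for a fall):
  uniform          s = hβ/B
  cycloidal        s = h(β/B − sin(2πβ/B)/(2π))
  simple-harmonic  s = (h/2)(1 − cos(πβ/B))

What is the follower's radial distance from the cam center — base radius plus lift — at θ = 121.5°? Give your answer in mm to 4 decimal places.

seg 1 [0°–36.1°] uniform, h=23: full span → s += 23 → s = 23.0000
seg 2 [36.1°–86.5°] cycloidal, h=14: full span → s += 14 → s = 37.0000
seg 3 [86.5°–142.6°] simple-harmonic, h=-24: θ=121.5° here. β=35, B=56.1. -24/2·(1 − cos(π·0.6239)) = -16.5534 → s = 20.4466
radial distance = base radius + s = 27 + 20.4466 = 47.4466

47.4466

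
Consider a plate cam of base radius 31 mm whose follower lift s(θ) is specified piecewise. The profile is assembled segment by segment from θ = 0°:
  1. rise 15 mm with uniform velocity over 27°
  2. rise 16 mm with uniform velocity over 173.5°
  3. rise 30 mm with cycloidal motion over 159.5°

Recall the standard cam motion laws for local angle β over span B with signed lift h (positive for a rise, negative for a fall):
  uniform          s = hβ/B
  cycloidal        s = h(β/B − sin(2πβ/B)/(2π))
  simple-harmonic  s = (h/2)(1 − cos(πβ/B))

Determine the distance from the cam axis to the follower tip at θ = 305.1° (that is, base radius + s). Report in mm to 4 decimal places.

seg 1 [0°–27°] uniform, h=15: full span → s += 15 → s = 15.0000
seg 2 [27°–200.5°] uniform, h=16: full span → s += 16 → s = 31.0000
seg 3 [200.5°–360°] cycloidal, h=30: θ=305.1° here. β=104.6, B=159.5. 30·(0.6558 − sin(2π·0.6558)/(2π)) = 23.6364 → s = 54.6364
radial distance = base radius + s = 31 + 54.6364 = 85.6364

85.6364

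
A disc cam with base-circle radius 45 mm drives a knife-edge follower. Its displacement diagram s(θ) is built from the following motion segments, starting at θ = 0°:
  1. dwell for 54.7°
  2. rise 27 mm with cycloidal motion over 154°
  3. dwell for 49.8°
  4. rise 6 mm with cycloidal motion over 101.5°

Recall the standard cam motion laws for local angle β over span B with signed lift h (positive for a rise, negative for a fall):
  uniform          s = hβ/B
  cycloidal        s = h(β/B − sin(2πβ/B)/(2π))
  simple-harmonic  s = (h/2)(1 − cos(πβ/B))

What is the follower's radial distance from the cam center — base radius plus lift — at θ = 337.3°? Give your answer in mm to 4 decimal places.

seg 1 [0°–54.7°] dwell: s stays 0.0000
seg 2 [54.7°–208.7°] cycloidal, h=27: full span → s += 27 → s = 27.0000
seg 3 [208.7°–258.5°] dwell: s stays 27.0000
seg 4 [258.5°–360°] cycloidal, h=6: θ=337.3° here. β=78.8, B=101.5. 6·(0.7764 − sin(2π·0.7764)/(2π)) = 5.6000 → s = 32.6000
radial distance = base radius + s = 45 + 32.6000 = 77.6000

77.6000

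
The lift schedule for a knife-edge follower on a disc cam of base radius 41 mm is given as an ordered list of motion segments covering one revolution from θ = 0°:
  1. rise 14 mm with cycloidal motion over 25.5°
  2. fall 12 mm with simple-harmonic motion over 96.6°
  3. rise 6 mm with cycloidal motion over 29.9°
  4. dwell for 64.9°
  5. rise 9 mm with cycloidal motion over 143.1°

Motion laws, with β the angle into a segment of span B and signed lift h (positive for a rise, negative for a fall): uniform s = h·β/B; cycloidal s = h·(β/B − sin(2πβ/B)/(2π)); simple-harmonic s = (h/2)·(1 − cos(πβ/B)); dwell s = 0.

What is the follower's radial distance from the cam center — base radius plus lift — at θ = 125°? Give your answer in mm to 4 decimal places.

seg 1 [0°–25.5°] cycloidal, h=14: full span → s += 14 → s = 14.0000
seg 2 [25.5°–122.1°] simple-harmonic, h=-12: full span → s += -12 → s = 2.0000
seg 3 [122.1°–152°] cycloidal, h=6: θ=125° here. β=2.9, B=29.9. 6·(0.0970 − sin(2π·0.0970)/(2π)) = 0.0354 → s = 2.0354
radial distance = base radius + s = 41 + 2.0354 = 43.0354

43.0354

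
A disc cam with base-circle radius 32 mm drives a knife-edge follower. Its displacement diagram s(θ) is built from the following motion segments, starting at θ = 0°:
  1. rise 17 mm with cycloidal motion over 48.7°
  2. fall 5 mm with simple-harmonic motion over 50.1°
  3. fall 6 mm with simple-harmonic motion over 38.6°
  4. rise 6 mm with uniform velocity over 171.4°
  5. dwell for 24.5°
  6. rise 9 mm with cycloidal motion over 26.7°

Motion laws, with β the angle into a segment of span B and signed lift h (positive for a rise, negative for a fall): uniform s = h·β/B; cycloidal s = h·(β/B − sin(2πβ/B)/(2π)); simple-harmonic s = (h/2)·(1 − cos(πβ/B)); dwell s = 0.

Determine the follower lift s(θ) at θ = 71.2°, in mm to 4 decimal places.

seg 1 [0°–48.7°] cycloidal, h=17: full span → s += 17 → s = 17.0000
seg 2 [48.7°–98.8°] simple-harmonic, h=-5: θ=71.2° here. β=22.5, B=50.1. -5/2·(1 − cos(π·0.4491)) = -2.1019 → s = 14.8981

14.8981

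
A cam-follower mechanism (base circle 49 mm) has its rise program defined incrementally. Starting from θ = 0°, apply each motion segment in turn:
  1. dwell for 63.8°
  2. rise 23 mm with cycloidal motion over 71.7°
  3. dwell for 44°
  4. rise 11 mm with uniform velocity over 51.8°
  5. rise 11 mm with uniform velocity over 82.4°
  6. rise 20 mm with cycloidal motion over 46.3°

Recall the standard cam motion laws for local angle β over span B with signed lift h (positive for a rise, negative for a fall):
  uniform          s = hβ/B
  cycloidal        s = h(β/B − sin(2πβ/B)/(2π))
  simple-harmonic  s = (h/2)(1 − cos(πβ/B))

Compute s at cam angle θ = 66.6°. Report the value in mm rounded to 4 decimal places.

seg 1 [0°–63.8°] dwell: s stays 0.0000
seg 2 [63.8°–135.5°] cycloidal, h=23: θ=66.6° here. β=2.8, B=71.7. 23·(0.0391 − sin(2π·0.0391)/(2π)) = 0.0090 → s = 0.0090

0.0090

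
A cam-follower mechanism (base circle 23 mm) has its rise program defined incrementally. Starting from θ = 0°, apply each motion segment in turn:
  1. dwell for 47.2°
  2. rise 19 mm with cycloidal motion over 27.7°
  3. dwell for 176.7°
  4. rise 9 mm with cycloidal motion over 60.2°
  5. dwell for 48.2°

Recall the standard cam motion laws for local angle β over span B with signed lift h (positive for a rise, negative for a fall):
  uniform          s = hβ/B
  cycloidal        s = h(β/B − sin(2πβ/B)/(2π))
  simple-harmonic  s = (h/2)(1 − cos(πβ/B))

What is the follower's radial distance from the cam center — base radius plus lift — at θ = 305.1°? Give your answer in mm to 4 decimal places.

seg 1 [0°–47.2°] dwell: s stays 0.0000
seg 2 [47.2°–74.9°] cycloidal, h=19: full span → s += 19 → s = 19.0000
seg 3 [74.9°–251.6°] dwell: s stays 19.0000
seg 4 [251.6°–311.8°] cycloidal, h=9: θ=305.1° here. β=53.5, B=60.2. 9·(0.8887 − sin(2π·0.8887)/(2π)) = 8.9203 → s = 27.9203
radial distance = base radius + s = 23 + 27.9203 = 50.9203

50.9203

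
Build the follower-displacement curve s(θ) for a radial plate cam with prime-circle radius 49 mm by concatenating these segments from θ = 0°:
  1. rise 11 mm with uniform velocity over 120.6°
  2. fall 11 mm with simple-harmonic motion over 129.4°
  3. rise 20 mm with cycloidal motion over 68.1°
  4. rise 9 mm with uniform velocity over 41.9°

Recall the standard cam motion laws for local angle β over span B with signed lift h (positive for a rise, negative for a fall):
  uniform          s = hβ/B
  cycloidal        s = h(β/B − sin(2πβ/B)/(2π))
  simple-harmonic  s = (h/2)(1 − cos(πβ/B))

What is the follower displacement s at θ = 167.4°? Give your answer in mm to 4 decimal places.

seg 1 [0°–120.6°] uniform, h=11: full span → s += 11 → s = 11.0000
seg 2 [120.6°–250°] simple-harmonic, h=-11: θ=167.4° here. β=46.8, B=129.4. -11/2·(1 − cos(π·0.3617)) = -3.1843 → s = 7.8157

7.8157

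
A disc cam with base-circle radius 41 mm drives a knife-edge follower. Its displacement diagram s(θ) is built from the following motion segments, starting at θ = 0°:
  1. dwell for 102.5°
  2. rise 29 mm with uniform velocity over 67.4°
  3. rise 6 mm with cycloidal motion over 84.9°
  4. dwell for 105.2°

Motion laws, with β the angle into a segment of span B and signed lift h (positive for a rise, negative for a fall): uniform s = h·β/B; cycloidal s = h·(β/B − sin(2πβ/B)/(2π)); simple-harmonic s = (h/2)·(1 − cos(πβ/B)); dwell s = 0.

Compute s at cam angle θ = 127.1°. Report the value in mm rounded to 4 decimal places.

seg 1 [0°–102.5°] dwell: s stays 0.0000
seg 2 [102.5°–169.9°] uniform, h=29: θ=127.1° here. β=24.6, B=67.4. 29·24.6/67.4 = 10.5846 → s = 10.5846

10.5846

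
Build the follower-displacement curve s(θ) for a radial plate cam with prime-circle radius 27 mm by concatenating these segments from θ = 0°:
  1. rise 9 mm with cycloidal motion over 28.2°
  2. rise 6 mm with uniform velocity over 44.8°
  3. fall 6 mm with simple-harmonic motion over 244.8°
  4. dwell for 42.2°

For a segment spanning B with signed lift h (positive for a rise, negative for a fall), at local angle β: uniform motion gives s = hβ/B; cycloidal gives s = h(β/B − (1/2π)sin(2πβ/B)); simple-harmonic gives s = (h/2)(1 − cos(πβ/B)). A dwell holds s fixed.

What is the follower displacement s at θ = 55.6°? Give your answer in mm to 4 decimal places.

seg 1 [0°–28.2°] cycloidal, h=9: full span → s += 9 → s = 9.0000
seg 2 [28.2°–73°] uniform, h=6: θ=55.6° here. β=27.4, B=44.8. 6·27.4/44.8 = 3.6696 → s = 12.6696

12.6696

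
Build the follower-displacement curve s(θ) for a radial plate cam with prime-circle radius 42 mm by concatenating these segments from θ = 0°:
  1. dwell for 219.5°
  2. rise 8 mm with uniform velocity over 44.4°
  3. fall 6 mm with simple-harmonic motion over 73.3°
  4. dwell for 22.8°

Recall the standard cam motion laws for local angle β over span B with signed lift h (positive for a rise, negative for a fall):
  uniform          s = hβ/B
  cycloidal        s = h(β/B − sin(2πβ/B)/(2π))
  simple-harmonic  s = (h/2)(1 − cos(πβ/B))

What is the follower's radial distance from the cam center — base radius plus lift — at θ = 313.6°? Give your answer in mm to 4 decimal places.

seg 1 [0°–219.5°] dwell: s stays 0.0000
seg 2 [219.5°–263.9°] uniform, h=8: full span → s += 8 → s = 8.0000
seg 3 [263.9°–337.2°] simple-harmonic, h=-6: θ=313.6° here. β=49.7, B=73.3. -6/2·(1 − cos(π·0.6780)) = -4.5918 → s = 3.4082
radial distance = base radius + s = 42 + 3.4082 = 45.4082

45.4082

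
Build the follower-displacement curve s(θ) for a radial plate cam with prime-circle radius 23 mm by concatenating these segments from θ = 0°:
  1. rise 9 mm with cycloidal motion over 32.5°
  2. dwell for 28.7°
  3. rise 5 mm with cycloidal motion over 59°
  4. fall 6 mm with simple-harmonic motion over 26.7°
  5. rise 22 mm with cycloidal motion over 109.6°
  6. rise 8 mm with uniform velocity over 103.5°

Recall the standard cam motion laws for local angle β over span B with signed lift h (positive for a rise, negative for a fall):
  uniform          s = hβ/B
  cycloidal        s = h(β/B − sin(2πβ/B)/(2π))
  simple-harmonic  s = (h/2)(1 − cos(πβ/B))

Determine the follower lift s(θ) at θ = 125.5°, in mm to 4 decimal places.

seg 1 [0°–32.5°] cycloidal, h=9: full span → s += 9 → s = 9.0000
seg 2 [32.5°–61.2°] dwell: s stays 9.0000
seg 3 [61.2°–120.2°] cycloidal, h=5: full span → s += 5 → s = 14.0000
seg 4 [120.2°–146.9°] simple-harmonic, h=-6: θ=125.5° here. β=5.3, B=26.7. -6/2·(1 − cos(π·0.1985)) = -0.5647 → s = 13.4353

13.4353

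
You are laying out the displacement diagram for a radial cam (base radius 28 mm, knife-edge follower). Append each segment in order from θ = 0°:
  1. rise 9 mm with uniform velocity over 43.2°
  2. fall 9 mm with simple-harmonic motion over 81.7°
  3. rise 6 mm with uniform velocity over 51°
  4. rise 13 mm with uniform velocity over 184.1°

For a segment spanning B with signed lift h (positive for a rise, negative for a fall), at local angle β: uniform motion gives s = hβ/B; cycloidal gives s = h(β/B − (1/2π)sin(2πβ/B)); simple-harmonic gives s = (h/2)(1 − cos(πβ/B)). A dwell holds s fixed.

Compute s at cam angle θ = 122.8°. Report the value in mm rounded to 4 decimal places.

seg 1 [0°–43.2°] uniform, h=9: full span → s += 9 → s = 9.0000
seg 2 [43.2°–124.9°] simple-harmonic, h=-9: θ=122.8° here. β=79.6, B=81.7. -9/2·(1 − cos(π·0.9743)) = -8.9853 → s = 0.0147

0.0147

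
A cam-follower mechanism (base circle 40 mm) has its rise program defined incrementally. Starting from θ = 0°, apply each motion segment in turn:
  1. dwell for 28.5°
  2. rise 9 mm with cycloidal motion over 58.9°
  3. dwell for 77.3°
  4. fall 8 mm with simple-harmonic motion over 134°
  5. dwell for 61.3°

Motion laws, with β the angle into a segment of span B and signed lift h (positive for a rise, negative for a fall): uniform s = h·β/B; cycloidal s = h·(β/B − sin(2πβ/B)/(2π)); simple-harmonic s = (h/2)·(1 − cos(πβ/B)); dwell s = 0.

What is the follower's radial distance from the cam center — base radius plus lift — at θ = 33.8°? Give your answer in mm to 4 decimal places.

seg 1 [0°–28.5°] dwell: s stays 0.0000
seg 2 [28.5°–87.4°] cycloidal, h=9: θ=33.8° here. β=5.3, B=58.9. 9·(0.0900 − sin(2π·0.0900)/(2π)) = 0.0425 → s = 0.0425
radial distance = base radius + s = 40 + 0.0425 = 40.0425

40.0425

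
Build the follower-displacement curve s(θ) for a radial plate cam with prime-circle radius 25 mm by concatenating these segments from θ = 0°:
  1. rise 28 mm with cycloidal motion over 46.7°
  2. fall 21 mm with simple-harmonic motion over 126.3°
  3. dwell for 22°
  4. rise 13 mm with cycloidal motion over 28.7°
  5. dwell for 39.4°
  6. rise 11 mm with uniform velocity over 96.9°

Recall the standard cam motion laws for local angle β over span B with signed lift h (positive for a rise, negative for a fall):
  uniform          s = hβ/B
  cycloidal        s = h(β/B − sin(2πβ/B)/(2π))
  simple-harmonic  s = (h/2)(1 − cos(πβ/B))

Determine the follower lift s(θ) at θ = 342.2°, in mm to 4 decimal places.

seg 1 [0°–46.7°] cycloidal, h=28: full span → s += 28 → s = 28.0000
seg 2 [46.7°–173°] simple-harmonic, h=-21: full span → s += -21 → s = 7.0000
seg 3 [173°–195°] dwell: s stays 7.0000
seg 4 [195°–223.7°] cycloidal, h=13: full span → s += 13 → s = 20.0000
seg 5 [223.7°–263.1°] dwell: s stays 20.0000
seg 6 [263.1°–360°] uniform, h=11: θ=342.2° here. β=79.1, B=96.9. 11·79.1/96.9 = 8.9794 → s = 28.9794

28.9794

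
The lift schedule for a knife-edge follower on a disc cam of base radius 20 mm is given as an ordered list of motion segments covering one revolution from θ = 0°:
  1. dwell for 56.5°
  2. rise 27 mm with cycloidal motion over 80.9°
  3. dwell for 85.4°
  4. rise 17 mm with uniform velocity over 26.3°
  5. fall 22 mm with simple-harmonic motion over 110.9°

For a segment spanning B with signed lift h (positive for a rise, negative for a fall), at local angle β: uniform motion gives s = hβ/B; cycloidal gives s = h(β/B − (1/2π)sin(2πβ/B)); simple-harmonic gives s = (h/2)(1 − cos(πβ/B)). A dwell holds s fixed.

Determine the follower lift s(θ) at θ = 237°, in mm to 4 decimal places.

seg 1 [0°–56.5°] dwell: s stays 0.0000
seg 2 [56.5°–137.4°] cycloidal, h=27: full span → s += 27 → s = 27.0000
seg 3 [137.4°–222.8°] dwell: s stays 27.0000
seg 4 [222.8°–249.1°] uniform, h=17: θ=237° here. β=14.2, B=26.3. 17·14.2/26.3 = 9.1787 → s = 36.1787

36.1787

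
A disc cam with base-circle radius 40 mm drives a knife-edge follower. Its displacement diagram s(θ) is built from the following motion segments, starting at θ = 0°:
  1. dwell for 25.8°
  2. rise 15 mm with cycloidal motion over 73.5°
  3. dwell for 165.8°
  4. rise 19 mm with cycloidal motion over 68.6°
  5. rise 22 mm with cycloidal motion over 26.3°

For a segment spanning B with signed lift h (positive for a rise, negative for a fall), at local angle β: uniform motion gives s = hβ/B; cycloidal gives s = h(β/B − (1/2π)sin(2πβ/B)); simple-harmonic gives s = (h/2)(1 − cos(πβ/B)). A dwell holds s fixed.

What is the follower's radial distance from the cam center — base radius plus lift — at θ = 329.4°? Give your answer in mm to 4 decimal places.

seg 1 [0°–25.8°] dwell: s stays 0.0000
seg 2 [25.8°–99.3°] cycloidal, h=15: full span → s += 15 → s = 15.0000
seg 3 [99.3°–265.1°] dwell: s stays 15.0000
seg 4 [265.1°–333.7°] cycloidal, h=19: θ=329.4° here. β=64.3, B=68.6. 19·(0.9373 − sin(2π·0.9373)/(2π)) = 18.9694 → s = 33.9694
radial distance = base radius + s = 40 + 33.9694 = 73.9694

73.9694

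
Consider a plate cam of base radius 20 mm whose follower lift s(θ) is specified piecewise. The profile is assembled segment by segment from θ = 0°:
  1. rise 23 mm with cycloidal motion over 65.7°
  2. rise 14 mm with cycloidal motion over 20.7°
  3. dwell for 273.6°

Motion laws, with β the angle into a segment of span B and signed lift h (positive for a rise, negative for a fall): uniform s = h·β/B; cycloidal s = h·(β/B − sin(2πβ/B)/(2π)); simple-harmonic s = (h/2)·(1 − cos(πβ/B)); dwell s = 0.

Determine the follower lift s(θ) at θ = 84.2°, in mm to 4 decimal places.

seg 1 [0°–65.7°] cycloidal, h=23: full span → s += 23 → s = 23.0000
seg 2 [65.7°–86.4°] cycloidal, h=14: θ=84.2° here. β=18.5, B=20.7. 14·(0.8937 − sin(2π·0.8937)/(2π)) = 13.8919 → s = 36.8919

36.8919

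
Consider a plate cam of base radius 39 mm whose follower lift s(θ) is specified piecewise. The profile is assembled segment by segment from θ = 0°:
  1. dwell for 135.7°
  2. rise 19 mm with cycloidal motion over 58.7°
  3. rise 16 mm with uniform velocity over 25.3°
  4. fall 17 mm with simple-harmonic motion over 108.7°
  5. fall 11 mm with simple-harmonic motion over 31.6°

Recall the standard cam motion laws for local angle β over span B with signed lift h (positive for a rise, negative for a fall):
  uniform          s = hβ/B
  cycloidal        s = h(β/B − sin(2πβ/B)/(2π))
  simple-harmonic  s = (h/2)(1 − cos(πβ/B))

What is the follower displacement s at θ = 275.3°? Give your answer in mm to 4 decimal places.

seg 1 [0°–135.7°] dwell: s stays 0.0000
seg 2 [135.7°–194.4°] cycloidal, h=19: full span → s += 19 → s = 19.0000
seg 3 [194.4°–219.7°] uniform, h=16: full span → s += 16 → s = 35.0000
seg 4 [219.7°–328.4°] simple-harmonic, h=-17: θ=275.3° here. β=55.6, B=108.7. -17/2·(1 − cos(π·0.5115)) = -8.8070 → s = 26.1930

26.1930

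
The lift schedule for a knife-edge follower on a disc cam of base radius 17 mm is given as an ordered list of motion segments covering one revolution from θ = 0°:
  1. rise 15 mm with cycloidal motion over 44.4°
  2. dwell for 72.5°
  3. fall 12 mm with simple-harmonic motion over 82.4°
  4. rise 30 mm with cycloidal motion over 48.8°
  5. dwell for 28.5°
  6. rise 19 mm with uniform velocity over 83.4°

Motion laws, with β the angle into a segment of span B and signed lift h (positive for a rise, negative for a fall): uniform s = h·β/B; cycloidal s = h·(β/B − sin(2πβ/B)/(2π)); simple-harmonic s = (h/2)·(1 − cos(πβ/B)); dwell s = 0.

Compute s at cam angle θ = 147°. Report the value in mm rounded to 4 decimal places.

seg 1 [0°–44.4°] cycloidal, h=15: full span → s += 15 → s = 15.0000
seg 2 [44.4°–116.9°] dwell: s stays 15.0000
seg 3 [116.9°–199.3°] simple-harmonic, h=-12: θ=147° here. β=30.1, B=82.4. -12/2·(1 − cos(π·0.3653)) = -3.5359 → s = 11.4641

11.4641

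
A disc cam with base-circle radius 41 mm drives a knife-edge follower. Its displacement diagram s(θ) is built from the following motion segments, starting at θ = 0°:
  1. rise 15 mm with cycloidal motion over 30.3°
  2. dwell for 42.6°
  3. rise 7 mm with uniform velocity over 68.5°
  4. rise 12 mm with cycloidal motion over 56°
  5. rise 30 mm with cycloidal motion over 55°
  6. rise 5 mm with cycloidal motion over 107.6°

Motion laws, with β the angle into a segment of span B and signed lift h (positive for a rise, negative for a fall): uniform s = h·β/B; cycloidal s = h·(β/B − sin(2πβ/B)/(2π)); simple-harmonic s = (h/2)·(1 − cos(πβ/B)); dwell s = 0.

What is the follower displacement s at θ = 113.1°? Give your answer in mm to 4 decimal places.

seg 1 [0°–30.3°] cycloidal, h=15: full span → s += 15 → s = 15.0000
seg 2 [30.3°–72.9°] dwell: s stays 15.0000
seg 3 [72.9°–141.4°] uniform, h=7: θ=113.1° here. β=40.2, B=68.5. 7·40.2/68.5 = 4.1080 → s = 19.1080

19.1080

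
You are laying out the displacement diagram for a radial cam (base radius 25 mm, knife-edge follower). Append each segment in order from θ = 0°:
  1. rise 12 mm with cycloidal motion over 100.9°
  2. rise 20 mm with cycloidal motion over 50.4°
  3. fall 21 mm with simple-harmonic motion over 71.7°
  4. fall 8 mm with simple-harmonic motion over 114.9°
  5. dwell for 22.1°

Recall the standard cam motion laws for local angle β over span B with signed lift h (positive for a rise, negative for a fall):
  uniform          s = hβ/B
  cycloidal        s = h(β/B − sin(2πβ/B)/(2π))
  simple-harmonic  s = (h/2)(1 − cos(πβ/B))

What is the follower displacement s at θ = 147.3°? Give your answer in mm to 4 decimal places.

seg 1 [0°–100.9°] cycloidal, h=12: full span → s += 12 → s = 12.0000
seg 2 [100.9°–151.3°] cycloidal, h=20: θ=147.3° here. β=46.4, B=50.4. 20·(0.9206 − sin(2π·0.9206)/(2π)) = 19.9350 → s = 31.9350

31.9350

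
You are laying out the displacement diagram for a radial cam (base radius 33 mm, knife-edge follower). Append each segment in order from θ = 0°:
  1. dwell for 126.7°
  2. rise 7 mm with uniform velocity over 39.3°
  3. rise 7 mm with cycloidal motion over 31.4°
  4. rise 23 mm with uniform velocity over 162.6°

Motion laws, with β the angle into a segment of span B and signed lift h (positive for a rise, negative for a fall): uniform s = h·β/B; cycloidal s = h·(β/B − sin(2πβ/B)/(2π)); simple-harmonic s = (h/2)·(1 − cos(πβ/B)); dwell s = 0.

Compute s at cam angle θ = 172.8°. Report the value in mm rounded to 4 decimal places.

seg 1 [0°–126.7°] dwell: s stays 0.0000
seg 2 [126.7°–166°] uniform, h=7: full span → s += 7 → s = 7.0000
seg 3 [166°–197.4°] cycloidal, h=7: θ=172.8° here. β=6.8, B=31.4. 7·(0.2166 − sin(2π·0.2166)/(2π)) = 0.4263 → s = 7.4263

7.4263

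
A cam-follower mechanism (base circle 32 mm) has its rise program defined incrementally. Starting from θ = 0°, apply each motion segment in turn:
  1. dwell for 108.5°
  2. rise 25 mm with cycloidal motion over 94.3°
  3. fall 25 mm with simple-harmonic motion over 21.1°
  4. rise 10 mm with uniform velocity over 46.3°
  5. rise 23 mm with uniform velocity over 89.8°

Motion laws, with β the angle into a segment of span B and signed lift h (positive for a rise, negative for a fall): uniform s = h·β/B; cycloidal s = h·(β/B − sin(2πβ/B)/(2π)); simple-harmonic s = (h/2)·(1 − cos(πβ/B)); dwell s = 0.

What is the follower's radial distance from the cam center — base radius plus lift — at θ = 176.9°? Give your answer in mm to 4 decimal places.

seg 1 [0°–108.5°] dwell: s stays 0.0000
seg 2 [108.5°–202.8°] cycloidal, h=25: θ=176.9° here. β=68.4, B=94.3. 25·(0.7253 − sin(2π·0.7253)/(2π)) = 22.0648 → s = 22.0648
radial distance = base radius + s = 32 + 22.0648 = 54.0648

54.0648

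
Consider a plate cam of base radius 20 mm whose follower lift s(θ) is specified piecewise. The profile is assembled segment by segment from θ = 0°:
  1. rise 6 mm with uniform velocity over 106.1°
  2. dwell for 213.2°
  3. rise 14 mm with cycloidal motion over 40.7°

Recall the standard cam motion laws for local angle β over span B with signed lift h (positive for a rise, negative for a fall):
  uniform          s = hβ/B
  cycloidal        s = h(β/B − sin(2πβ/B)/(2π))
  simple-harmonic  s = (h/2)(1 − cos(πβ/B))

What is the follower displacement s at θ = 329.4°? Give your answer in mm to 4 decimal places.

seg 1 [0°–106.1°] uniform, h=6: full span → s += 6 → s = 6.0000
seg 2 [106.1°–319.3°] dwell: s stays 6.0000
seg 3 [319.3°–360°] cycloidal, h=14: θ=329.4° here. β=10.1, B=40.7. 14·(0.2482 − sin(2π·0.2482)/(2π)) = 1.2462 → s = 7.2462

7.2462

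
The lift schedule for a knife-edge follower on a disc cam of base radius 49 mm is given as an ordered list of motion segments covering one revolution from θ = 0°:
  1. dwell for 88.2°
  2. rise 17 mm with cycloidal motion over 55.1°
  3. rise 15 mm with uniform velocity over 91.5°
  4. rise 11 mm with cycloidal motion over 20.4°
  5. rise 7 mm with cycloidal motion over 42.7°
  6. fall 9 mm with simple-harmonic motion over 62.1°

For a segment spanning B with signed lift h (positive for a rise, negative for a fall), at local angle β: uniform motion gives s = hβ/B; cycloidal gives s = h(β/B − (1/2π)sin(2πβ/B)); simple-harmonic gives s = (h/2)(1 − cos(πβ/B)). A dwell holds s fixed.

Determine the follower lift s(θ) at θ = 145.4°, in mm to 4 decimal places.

seg 1 [0°–88.2°] dwell: s stays 0.0000
seg 2 [88.2°–143.3°] cycloidal, h=17: full span → s += 17 → s = 17.0000
seg 3 [143.3°–234.8°] uniform, h=15: θ=145.4° here. β=2.1, B=91.5. 15·2.1/91.5 = 0.3443 → s = 17.3443

17.3443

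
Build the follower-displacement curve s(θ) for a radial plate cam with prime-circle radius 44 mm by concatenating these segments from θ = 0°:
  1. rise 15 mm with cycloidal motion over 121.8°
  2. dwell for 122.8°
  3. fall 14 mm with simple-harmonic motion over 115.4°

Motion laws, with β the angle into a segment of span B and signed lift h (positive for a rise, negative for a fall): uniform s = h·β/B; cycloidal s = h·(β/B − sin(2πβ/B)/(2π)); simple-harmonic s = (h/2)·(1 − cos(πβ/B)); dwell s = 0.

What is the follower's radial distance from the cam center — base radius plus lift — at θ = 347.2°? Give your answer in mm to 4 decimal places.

seg 1 [0°–121.8°] cycloidal, h=15: full span → s += 15 → s = 15.0000
seg 2 [121.8°–244.6°] dwell: s stays 15.0000
seg 3 [244.6°–360°] simple-harmonic, h=-14: θ=347.2° here. β=102.6, B=115.4. -14/2·(1 − cos(π·0.8891)) = -13.5793 → s = 1.4207
radial distance = base radius + s = 44 + 1.4207 = 45.4207

45.4207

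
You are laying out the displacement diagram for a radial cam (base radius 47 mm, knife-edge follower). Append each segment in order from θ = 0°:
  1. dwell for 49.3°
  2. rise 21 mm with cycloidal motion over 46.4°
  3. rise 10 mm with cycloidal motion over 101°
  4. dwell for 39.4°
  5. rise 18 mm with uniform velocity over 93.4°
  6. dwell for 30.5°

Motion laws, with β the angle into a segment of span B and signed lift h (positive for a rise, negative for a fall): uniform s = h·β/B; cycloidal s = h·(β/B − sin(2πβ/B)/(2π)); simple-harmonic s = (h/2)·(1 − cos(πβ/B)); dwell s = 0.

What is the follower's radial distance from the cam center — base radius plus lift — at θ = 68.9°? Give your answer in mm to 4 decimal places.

seg 1 [0°–49.3°] dwell: s stays 0.0000
seg 2 [49.3°–95.7°] cycloidal, h=21: θ=68.9° here. β=19.6, B=46.4. 21·(0.4224 − sin(2π·0.4224)/(2π)) = 7.3051 → s = 7.3051
radial distance = base radius + s = 47 + 7.3051 = 54.3051

54.3051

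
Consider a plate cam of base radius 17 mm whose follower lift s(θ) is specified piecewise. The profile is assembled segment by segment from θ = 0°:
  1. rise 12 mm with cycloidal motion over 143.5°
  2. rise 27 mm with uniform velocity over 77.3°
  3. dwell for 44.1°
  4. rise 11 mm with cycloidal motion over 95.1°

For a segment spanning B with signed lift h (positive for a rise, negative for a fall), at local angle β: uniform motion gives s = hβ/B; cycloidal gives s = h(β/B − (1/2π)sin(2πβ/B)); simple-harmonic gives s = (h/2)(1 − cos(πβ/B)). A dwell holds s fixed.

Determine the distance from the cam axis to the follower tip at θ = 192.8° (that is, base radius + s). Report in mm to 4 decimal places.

seg 1 [0°–143.5°] cycloidal, h=12: full span → s += 12 → s = 12.0000
seg 2 [143.5°–220.8°] uniform, h=27: θ=192.8° here. β=49.3, B=77.3. 27·49.3/77.3 = 17.2199 → s = 29.2199
radial distance = base radius + s = 17 + 29.2199 = 46.2199

46.2199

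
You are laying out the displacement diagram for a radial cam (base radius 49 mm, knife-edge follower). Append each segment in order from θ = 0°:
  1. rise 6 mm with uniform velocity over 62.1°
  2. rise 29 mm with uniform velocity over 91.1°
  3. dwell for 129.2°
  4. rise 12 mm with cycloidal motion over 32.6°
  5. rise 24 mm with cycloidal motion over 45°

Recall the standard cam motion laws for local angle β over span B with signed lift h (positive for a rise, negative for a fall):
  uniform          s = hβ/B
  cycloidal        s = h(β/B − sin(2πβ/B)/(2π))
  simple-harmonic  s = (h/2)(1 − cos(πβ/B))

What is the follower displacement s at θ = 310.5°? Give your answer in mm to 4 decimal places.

seg 1 [0°–62.1°] uniform, h=6: full span → s += 6 → s = 6.0000
seg 2 [62.1°–153.2°] uniform, h=29: full span → s += 29 → s = 35.0000
seg 3 [153.2°–282.4°] dwell: s stays 35.0000
seg 4 [282.4°–315°] cycloidal, h=12: θ=310.5° here. β=28.1, B=32.6. 12·(0.8620 − sin(2π·0.8620)/(2π)) = 11.8000 → s = 46.8000

46.8000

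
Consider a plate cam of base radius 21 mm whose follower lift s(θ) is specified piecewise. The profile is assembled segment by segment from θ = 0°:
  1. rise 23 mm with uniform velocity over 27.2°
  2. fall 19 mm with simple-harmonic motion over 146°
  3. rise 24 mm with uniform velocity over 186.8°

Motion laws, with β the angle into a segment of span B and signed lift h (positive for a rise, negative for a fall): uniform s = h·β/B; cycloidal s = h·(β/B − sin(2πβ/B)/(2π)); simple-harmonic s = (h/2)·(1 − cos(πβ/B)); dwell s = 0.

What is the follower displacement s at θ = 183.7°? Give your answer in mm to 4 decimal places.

seg 1 [0°–27.2°] uniform, h=23: full span → s += 23 → s = 23.0000
seg 2 [27.2°–173.2°] simple-harmonic, h=-19: full span → s += -19 → s = 4.0000
seg 3 [173.2°–360°] uniform, h=24: θ=183.7° here. β=10.5, B=186.8. 24·10.5/186.8 = 1.3490 → s = 5.3490

5.3490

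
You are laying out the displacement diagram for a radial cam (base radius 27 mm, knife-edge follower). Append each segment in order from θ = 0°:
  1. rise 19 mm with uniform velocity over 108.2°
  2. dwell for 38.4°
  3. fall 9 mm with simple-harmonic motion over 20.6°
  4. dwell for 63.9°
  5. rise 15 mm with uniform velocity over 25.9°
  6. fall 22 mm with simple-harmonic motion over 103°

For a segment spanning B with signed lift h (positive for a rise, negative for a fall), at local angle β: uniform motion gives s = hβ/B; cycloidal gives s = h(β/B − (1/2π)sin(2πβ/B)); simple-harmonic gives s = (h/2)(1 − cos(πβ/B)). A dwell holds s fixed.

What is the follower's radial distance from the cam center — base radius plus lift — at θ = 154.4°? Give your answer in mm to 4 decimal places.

seg 1 [0°–108.2°] uniform, h=19: full span → s += 19 → s = 19.0000
seg 2 [108.2°–146.6°] dwell: s stays 19.0000
seg 3 [146.6°–167.2°] simple-harmonic, h=-9: θ=154.4° here. β=7.8, B=20.6. -9/2·(1 − cos(π·0.3786)) = -2.8256 → s = 16.1744
radial distance = base radius + s = 27 + 16.1744 = 43.1744

43.1744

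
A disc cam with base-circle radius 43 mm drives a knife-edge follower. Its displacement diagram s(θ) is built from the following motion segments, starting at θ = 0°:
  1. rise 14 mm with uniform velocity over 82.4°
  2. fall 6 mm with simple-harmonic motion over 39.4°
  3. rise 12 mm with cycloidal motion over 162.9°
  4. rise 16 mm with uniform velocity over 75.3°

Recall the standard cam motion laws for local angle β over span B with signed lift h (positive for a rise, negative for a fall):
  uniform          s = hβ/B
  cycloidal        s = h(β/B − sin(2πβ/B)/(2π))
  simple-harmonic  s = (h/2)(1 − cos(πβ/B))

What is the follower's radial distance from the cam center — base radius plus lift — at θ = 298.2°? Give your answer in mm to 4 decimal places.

seg 1 [0°–82.4°] uniform, h=14: full span → s += 14 → s = 14.0000
seg 2 [82.4°–121.8°] simple-harmonic, h=-6: full span → s += -6 → s = 8.0000
seg 3 [121.8°–284.7°] cycloidal, h=12: full span → s += 12 → s = 20.0000
seg 4 [284.7°–360°] uniform, h=16: θ=298.2° here. β=13.5, B=75.3. 16·13.5/75.3 = 2.8685 → s = 22.8685
radial distance = base radius + s = 43 + 22.8685 = 65.8685

65.8685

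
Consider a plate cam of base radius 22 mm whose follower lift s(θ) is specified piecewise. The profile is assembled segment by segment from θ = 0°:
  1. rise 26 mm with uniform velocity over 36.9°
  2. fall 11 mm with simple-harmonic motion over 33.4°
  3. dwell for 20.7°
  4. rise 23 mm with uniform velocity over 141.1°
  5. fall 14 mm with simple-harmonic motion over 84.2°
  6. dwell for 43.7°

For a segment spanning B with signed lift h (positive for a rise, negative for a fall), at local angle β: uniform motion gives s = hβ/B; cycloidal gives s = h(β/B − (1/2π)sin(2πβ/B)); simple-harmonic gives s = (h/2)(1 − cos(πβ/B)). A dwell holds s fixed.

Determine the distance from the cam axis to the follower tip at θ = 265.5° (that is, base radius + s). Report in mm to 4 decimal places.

seg 1 [0°–36.9°] uniform, h=26: full span → s += 26 → s = 26.0000
seg 2 [36.9°–70.3°] simple-harmonic, h=-11: full span → s += -11 → s = 15.0000
seg 3 [70.3°–91°] dwell: s stays 15.0000
seg 4 [91°–232.1°] uniform, h=23: full span → s += 23 → s = 38.0000
seg 5 [232.1°–316.3°] simple-harmonic, h=-14: θ=265.5° here. β=33.4, B=84.2. -14/2·(1 − cos(π·0.3967)) = -4.7674 → s = 33.2326
radial distance = base radius + s = 22 + 33.2326 = 55.2326

55.2326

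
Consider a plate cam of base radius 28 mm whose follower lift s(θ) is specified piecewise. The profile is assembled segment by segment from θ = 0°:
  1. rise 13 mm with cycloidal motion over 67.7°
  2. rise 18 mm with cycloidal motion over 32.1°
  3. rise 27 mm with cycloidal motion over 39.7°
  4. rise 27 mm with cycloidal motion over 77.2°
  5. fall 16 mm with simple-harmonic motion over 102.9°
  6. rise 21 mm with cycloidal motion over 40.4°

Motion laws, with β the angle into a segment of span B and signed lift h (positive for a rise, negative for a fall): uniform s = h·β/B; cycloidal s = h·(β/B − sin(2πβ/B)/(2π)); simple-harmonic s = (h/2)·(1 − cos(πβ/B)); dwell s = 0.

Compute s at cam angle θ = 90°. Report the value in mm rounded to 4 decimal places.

seg 1 [0°–67.7°] cycloidal, h=13: full span → s += 13 → s = 13.0000
seg 2 [67.7°–99.8°] cycloidal, h=18: θ=90° here. β=22.3, B=32.1. 18·(0.6947 − sin(2π·0.6947)/(2π)) = 15.1983 → s = 28.1983

28.1983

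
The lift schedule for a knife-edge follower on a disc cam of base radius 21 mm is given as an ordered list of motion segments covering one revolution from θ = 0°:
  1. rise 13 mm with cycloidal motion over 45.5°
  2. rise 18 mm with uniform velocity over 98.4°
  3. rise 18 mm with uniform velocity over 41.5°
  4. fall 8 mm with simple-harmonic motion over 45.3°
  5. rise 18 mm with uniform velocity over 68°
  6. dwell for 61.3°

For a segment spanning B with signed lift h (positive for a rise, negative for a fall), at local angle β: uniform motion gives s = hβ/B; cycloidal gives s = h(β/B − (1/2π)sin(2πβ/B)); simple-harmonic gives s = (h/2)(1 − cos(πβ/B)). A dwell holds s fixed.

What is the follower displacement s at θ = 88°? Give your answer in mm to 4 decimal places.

seg 1 [0°–45.5°] cycloidal, h=13: full span → s += 13 → s = 13.0000
seg 2 [45.5°–143.9°] uniform, h=18: θ=88° here. β=42.5, B=98.4. 18·42.5/98.4 = 7.7744 → s = 20.7744

20.7744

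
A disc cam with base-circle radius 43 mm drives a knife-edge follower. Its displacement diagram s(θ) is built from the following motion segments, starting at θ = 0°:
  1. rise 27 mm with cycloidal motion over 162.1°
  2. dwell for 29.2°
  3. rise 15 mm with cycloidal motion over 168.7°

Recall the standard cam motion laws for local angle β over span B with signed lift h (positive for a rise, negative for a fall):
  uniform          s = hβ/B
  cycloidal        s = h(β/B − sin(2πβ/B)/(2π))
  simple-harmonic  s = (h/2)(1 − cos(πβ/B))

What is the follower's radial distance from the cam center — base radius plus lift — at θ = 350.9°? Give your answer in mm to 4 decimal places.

seg 1 [0°–162.1°] cycloidal, h=27: full span → s += 27 → s = 27.0000
seg 2 [162.1°–191.3°] dwell: s stays 27.0000
seg 3 [191.3°–360°] cycloidal, h=15: θ=350.9° here. β=159.6, B=168.7. 15·(0.9461 − sin(2π·0.9461)/(2π)) = 14.9846 → s = 41.9846
radial distance = base radius + s = 43 + 41.9846 = 84.9846

84.9846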